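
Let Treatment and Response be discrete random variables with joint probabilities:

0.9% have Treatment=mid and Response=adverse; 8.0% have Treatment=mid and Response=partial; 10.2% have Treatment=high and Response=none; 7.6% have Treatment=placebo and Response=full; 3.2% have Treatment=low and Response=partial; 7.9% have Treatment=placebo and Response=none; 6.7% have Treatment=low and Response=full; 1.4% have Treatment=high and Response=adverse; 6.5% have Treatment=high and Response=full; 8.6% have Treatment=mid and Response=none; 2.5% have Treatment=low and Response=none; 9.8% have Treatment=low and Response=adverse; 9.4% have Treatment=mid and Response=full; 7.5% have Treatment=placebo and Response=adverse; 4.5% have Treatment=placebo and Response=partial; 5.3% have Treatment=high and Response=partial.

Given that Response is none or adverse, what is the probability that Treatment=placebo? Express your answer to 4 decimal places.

P(Response=none) = 0.079 + 0.025 + 0.086 + 0.102 = 0.292.
P(Response=adverse) = 0.075 + 0.098 + 0.009 + 0.014 = 0.196.
P(Response ∈ {none, adverse}) = 0.292 + 0.196 = 0.488; P(Treatment=placebo, Response ∈ {none, adverse}) = 0.079 + 0.075 = 0.154.
P(Treatment=placebo | Response ∈ {none, adverse}) = 0.154/0.488 = 0.3156.

0.3156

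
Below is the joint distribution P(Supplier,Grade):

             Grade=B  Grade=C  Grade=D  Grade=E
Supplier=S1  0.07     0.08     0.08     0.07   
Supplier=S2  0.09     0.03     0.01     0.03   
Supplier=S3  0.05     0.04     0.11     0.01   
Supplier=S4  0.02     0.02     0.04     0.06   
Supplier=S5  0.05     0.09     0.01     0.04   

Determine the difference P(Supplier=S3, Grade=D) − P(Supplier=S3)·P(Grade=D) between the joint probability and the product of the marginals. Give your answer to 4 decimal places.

P(Supplier=S3) = 0.05 + 0.04 + 0.11 + 0.01 = 0.21.
P(Grade=D) = 0.08 + 0.01 + 0.11 + 0.04 + 0.01 = 0.25.
P(Supplier=S3, Grade=D) − P(Supplier=S3)P(Grade=D) = 0.11 − 0.21×0.25 = 0.0575.

0.0575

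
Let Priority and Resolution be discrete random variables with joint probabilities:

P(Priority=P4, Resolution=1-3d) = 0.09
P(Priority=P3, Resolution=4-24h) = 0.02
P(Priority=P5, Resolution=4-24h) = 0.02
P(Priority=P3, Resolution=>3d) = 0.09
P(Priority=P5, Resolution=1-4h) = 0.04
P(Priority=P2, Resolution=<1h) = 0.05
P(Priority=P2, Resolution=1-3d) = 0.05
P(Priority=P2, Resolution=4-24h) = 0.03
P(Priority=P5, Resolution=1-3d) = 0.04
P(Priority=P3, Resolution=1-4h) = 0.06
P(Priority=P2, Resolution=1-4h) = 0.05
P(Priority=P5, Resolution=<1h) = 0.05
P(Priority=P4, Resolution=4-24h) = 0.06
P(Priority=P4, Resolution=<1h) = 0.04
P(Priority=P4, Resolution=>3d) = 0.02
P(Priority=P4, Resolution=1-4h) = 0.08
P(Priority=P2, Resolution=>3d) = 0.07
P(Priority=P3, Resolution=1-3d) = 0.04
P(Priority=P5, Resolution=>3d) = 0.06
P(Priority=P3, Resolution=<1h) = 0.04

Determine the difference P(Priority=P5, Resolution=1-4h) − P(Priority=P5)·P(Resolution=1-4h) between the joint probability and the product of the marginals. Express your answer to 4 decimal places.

P(Priority=P5) = 0.05 + 0.04 + 0.02 + 0.04 + 0.06 = 0.21.
P(Resolution=1-4h) = 0.05 + 0.06 + 0.08 + 0.04 = 0.23.
P(Priority=P5, Resolution=1-4h) − P(Priority=P5)P(Resolution=1-4h) = 0.04 − 0.21×0.23 = -0.0083.

-0.0083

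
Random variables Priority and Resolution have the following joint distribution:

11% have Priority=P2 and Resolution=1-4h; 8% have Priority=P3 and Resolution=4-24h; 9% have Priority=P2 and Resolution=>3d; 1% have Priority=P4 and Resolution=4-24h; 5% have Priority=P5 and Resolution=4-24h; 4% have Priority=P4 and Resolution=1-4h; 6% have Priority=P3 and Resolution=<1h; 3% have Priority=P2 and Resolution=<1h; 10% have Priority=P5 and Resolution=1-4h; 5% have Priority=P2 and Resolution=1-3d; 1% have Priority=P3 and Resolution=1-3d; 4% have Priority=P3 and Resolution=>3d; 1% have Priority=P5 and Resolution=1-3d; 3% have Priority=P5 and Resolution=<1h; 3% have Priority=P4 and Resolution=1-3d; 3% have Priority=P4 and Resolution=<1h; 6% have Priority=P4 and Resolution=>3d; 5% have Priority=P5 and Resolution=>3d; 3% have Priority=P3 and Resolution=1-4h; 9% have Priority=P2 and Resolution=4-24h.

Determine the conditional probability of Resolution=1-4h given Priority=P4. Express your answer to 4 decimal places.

P(Priority=P4) = 0.03 + 0.04 + 0.01 + 0.03 + 0.06 = 0.17.
P(Resolution=1-4h | Priority=P4) = 0.04/0.17 = 0.2353.

0.2353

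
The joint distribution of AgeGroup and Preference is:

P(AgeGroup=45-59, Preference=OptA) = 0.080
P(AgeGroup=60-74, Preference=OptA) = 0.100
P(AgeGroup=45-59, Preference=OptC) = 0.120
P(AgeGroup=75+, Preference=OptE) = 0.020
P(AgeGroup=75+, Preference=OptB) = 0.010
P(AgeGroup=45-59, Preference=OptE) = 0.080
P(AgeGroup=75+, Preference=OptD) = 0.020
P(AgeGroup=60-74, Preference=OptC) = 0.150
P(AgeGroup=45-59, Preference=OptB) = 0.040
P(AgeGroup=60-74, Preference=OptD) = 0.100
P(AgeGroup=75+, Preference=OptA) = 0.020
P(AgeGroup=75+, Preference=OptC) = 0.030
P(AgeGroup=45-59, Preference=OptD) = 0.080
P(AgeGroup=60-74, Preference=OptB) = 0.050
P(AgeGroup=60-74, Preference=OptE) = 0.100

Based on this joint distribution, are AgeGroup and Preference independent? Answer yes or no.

Every cell satisfies P(AgeGroup,Preference) = P(AgeGroup)·P(Preference). For instance P(AgeGroup=60-74) = 0.500, P(Preference=OptD) = 0.200, and 0.500×0.200 = 0.100 matches the joint entry. So AgeGroup and Preference are independent.

yes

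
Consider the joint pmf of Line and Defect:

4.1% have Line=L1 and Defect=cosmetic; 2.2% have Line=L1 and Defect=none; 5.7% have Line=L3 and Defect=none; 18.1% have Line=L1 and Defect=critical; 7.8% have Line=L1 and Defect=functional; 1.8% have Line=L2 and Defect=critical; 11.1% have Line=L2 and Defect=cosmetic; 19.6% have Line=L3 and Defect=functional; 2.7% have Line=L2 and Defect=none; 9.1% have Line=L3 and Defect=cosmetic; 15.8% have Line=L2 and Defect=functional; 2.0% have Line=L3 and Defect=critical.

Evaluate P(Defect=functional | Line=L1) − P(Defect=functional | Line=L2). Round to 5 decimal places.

P(Line=L1) = 0.022 + 0.041 + 0.078 + 0.181 = 0.322; P(Defect=functional | Line=L1) = 0.078/0.322 = 0.242236.
P(Line=L2) = 0.027 + 0.111 + 0.158 + 0.018 = 0.314; P(Defect=functional | Line=L2) = 0.158/0.314 = 0.503185.
Difference = -0.26095.

-0.26095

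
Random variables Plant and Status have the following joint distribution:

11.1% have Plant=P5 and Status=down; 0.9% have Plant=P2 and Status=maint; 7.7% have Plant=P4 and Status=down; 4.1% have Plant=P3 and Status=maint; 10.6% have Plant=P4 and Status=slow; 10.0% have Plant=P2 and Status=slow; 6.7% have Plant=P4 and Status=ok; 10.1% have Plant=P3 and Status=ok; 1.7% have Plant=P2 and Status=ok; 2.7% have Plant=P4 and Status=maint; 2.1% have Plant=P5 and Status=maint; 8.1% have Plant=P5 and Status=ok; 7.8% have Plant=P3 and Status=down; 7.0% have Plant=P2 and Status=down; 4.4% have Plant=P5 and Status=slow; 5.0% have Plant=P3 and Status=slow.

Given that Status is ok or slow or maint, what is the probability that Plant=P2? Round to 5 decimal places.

0.18976

P(Status=ok) = 0.017 + 0.101 + 0.067 + 0.081 = 0.266.
P(Status=slow) = 0.100 + 0.050 + 0.106 + 0.044 = 0.300.
P(Status=maint) = 0.009 + 0.041 + 0.027 + 0.021 = 0.098.
P(Status ∈ {ok, slow, maint}) = 0.266 + 0.300 + 0.098 = 0.664; P(Plant=P2, Status ∈ {ok, slow, maint}) = 0.017 + 0.100 + 0.009 = 0.126.
P(Plant=P2 | Status ∈ {ok, slow, maint}) = 0.126/0.664 = 0.18976.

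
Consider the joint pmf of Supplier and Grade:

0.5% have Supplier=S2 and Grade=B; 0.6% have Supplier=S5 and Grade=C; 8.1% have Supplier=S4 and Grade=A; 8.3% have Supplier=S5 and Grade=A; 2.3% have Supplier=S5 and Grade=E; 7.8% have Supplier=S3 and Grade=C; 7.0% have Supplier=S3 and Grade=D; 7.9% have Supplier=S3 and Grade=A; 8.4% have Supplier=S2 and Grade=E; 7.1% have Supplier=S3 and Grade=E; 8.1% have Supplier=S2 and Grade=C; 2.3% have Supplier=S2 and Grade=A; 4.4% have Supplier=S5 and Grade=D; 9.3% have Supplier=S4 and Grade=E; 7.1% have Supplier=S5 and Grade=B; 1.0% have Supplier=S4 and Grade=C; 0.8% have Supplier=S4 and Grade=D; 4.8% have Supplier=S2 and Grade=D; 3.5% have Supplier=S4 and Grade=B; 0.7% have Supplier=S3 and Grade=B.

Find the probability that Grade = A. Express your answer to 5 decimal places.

0.26600

P(Grade=A) = 0.023 + 0.079 + 0.081 + 0.083 = 0.266.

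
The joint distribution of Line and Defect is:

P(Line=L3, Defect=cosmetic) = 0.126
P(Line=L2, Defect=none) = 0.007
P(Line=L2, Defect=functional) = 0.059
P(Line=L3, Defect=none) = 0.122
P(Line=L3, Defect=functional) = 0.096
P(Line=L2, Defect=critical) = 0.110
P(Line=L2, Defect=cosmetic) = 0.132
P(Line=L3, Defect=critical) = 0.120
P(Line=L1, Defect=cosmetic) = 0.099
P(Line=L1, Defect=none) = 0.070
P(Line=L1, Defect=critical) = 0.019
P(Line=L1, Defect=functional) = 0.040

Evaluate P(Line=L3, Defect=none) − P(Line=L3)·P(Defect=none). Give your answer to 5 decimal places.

P(Line=L3) = 0.122 + 0.126 + 0.096 + 0.120 = 0.464.
P(Defect=none) = 0.070 + 0.007 + 0.122 = 0.199.
P(Line=L3, Defect=none) − P(Line=L3)P(Defect=none) = 0.122 − 0.464×0.199 = 0.02966.

0.02966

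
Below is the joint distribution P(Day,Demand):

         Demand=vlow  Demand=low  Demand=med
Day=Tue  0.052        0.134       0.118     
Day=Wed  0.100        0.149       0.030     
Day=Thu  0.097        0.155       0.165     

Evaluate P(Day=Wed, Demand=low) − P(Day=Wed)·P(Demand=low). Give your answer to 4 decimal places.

0.0268

P(Day=Wed) = 0.100 + 0.149 + 0.030 = 0.279.
P(Demand=low) = 0.134 + 0.149 + 0.155 = 0.438.
P(Day=Wed, Demand=low) − P(Day=Wed)P(Demand=low) = 0.149 − 0.279×0.438 = 0.0268.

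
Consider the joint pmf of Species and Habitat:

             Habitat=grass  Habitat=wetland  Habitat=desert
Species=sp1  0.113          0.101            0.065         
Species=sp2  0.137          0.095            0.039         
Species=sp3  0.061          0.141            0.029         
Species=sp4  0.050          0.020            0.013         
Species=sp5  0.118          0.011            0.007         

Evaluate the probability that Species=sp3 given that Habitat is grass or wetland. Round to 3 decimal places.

0.238

P(Habitat=grass) = 0.113 + 0.137 + 0.061 + 0.050 + 0.118 = 0.479.
P(Habitat=wetland) = 0.101 + 0.095 + 0.141 + 0.020 + 0.011 = 0.368.
P(Habitat ∈ {grass, wetland}) = 0.479 + 0.368 = 0.847; P(Species=sp3, Habitat ∈ {grass, wetland}) = 0.061 + 0.141 = 0.202.
P(Species=sp3 | Habitat ∈ {grass, wetland}) = 0.202/0.847 = 0.238.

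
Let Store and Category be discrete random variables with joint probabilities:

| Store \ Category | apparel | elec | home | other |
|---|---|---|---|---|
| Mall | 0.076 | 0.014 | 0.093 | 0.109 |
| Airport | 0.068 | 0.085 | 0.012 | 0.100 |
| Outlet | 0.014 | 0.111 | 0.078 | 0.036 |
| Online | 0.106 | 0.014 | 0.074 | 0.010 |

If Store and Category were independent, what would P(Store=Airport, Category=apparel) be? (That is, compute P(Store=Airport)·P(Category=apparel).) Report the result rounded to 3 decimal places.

P(Store=Airport) = 0.068 + 0.085 + 0.012 + 0.100 = 0.265.
P(Category=apparel) = 0.076 + 0.068 + 0.014 + 0.106 = 0.264.
Product: 0.265 × 0.264 = 0.070.

0.070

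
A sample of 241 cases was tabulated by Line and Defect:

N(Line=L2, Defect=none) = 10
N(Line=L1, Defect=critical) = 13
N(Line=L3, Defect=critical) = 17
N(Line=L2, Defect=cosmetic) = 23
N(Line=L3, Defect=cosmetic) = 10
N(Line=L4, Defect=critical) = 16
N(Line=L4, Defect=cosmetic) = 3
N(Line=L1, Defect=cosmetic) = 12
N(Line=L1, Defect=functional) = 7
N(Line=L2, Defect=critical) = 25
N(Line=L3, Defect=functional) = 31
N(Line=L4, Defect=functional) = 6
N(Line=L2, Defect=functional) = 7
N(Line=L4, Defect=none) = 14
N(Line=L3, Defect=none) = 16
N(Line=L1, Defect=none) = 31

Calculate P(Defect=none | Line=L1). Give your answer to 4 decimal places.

Total with Line=L1: 31 + 12 + 7 + 13 = 63.
P(Defect=none | Line=L1) = 31/63 = 0.4921.

0.4921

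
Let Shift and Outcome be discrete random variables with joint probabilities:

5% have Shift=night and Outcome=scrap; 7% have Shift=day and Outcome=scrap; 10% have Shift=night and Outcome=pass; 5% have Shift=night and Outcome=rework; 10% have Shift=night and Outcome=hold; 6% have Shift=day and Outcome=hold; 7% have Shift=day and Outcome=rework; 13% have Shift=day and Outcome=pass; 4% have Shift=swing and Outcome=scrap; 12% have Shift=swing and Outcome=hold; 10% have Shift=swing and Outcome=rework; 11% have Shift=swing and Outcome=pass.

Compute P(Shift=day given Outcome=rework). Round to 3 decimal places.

P(Outcome=rework) = 0.07 + 0.10 + 0.05 = 0.22.
P(Shift=day | Outcome=rework) = 0.07/0.22 = 0.318.

0.318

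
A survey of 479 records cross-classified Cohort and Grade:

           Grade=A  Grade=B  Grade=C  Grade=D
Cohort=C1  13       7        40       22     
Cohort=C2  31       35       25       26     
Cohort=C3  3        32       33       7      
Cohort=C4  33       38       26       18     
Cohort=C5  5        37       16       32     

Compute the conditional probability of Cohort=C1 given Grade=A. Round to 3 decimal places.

0.153

Total with Grade=A: 13 + 31 + 3 + 33 + 5 = 85.
P(Cohort=C1 | Grade=A) = 13/85 = 0.153.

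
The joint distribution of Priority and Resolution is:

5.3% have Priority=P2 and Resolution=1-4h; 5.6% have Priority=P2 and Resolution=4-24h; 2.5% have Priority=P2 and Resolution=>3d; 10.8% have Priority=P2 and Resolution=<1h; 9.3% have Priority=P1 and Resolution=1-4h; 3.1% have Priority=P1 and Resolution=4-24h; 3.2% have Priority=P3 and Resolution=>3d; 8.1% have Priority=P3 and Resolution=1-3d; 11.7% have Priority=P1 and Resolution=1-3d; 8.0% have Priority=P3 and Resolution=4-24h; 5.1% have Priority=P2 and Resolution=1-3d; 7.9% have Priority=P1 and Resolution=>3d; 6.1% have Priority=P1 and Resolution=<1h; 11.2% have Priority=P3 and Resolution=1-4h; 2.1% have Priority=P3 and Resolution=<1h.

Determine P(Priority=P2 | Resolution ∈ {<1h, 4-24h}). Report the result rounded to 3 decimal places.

0.459

P(Resolution=<1h) = 0.061 + 0.108 + 0.021 = 0.190.
P(Resolution=4-24h) = 0.031 + 0.056 + 0.080 = 0.167.
P(Resolution ∈ {<1h, 4-24h}) = 0.190 + 0.167 = 0.357; P(Priority=P2, Resolution ∈ {<1h, 4-24h}) = 0.108 + 0.056 = 0.164.
P(Priority=P2 | Resolution ∈ {<1h, 4-24h}) = 0.164/0.357 = 0.459.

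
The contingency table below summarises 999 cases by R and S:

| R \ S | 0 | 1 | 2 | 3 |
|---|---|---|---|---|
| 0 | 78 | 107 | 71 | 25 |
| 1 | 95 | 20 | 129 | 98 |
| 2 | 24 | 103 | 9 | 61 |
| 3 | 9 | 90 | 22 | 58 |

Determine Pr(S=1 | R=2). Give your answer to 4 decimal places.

Total with R=2: 24 + 103 + 9 + 61 = 197.
P(S=1 | R=2) = 103/197 = 0.5228.

0.5228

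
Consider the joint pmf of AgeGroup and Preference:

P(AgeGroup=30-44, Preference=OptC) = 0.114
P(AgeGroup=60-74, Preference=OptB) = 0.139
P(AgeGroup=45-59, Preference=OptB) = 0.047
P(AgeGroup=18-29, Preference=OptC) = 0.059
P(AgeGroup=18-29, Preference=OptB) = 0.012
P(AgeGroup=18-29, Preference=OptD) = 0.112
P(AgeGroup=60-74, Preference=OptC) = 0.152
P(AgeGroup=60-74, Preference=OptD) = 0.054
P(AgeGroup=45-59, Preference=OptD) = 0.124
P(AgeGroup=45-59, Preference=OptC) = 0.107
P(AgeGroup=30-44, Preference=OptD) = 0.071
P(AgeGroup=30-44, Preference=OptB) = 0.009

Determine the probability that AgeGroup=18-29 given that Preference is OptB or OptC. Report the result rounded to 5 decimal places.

0.11111

P(Preference=OptB) = 0.012 + 0.009 + 0.047 + 0.139 = 0.207.
P(Preference=OptC) = 0.059 + 0.114 + 0.107 + 0.152 = 0.432.
P(Preference ∈ {OptB, OptC}) = 0.207 + 0.432 = 0.639; P(AgeGroup=18-29, Preference ∈ {OptB, OptC}) = 0.012 + 0.059 = 0.071.
P(AgeGroup=18-29 | Preference ∈ {OptB, OptC}) = 0.071/0.639 = 0.11111.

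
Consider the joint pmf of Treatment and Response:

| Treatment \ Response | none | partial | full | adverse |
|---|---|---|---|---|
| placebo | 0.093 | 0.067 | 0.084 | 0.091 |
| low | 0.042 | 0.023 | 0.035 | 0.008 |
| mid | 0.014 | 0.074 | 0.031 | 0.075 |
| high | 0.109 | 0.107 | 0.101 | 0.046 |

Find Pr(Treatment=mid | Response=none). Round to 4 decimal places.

0.0543

P(Response=none) = 0.093 + 0.042 + 0.014 + 0.109 = 0.258.
P(Treatment=mid | Response=none) = 0.014/0.258 = 0.0543.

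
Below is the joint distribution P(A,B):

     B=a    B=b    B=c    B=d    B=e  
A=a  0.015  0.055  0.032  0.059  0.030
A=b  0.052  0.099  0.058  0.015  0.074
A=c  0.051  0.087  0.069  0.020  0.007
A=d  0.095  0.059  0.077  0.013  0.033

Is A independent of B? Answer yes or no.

P(A=a) = 0.191 and P(B=d) = 0.107, so their product is 0.02044, but P(A=a, B=d) = 0.059. Since these differ, A and B are not independent.

no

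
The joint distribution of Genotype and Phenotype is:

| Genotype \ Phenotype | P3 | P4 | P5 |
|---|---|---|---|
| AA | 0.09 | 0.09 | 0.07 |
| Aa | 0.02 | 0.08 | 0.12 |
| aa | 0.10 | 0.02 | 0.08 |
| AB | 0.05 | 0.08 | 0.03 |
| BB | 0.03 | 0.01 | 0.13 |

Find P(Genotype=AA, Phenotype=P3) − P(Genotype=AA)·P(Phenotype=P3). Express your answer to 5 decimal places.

0.01750

P(Genotype=AA) = 0.09 + 0.09 + 0.07 = 0.25.
P(Phenotype=P3) = 0.09 + 0.02 + 0.10 + 0.05 + 0.03 = 0.29.
P(Genotype=AA, Phenotype=P3) − P(Genotype=AA)P(Phenotype=P3) = 0.09 − 0.25×0.29 = 0.01750.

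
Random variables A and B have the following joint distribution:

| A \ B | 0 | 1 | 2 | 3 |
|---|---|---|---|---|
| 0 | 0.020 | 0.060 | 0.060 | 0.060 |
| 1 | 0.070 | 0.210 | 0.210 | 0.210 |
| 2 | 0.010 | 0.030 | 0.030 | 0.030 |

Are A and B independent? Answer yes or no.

yes

Every cell satisfies P(A,B) = P(A)·P(B). For instance P(A=0) = 0.200, P(B=2) = 0.300, and 0.200×0.300 = 0.060 matches the joint entry. So A and B are independent.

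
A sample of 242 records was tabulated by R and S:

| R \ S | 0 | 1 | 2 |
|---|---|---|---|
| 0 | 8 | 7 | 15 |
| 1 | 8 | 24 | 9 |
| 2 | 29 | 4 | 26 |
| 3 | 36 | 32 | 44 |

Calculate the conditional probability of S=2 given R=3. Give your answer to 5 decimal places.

Total with R=3: 36 + 32 + 44 = 112.
P(S=2 | R=3) = 44/112 = 0.39286.

0.39286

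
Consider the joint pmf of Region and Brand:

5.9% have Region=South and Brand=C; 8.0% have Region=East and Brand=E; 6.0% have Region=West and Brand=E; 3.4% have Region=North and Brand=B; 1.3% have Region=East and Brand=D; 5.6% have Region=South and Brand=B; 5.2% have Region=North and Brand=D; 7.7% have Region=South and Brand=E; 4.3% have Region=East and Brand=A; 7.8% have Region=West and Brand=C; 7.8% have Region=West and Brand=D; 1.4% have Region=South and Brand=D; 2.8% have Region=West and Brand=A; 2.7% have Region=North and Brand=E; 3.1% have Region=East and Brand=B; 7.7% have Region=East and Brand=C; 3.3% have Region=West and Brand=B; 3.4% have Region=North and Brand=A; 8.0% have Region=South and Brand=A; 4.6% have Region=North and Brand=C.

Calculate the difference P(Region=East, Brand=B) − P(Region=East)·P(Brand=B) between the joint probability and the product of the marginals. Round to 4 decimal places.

P(Region=East) = 0.043 + 0.031 + 0.077 + 0.013 + 0.080 = 0.244.
P(Brand=B) = 0.034 + 0.056 + 0.031 + 0.033 = 0.154.
P(Region=East, Brand=B) − P(Region=East)P(Brand=B) = 0.031 − 0.244×0.154 = -0.0066.

-0.0066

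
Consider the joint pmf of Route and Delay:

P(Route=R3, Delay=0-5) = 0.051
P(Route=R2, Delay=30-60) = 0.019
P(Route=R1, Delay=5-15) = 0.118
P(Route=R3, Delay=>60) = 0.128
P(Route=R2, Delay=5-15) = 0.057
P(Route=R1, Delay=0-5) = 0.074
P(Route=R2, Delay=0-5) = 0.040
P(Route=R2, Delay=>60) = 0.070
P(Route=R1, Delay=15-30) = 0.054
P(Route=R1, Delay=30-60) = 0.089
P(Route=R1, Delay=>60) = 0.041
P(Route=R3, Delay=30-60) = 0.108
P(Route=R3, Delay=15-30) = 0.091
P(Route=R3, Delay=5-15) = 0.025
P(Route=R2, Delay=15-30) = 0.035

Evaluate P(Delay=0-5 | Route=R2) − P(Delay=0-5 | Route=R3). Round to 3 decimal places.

0.054

P(Route=R2) = 0.040 + 0.057 + 0.035 + 0.019 + 0.070 = 0.221; P(Delay=0-5 | Route=R2) = 0.040/0.221 = 0.1810.
P(Route=R3) = 0.051 + 0.025 + 0.091 + 0.108 + 0.128 = 0.403; P(Delay=0-5 | Route=R3) = 0.051/0.403 = 0.1266.
Difference = 0.054.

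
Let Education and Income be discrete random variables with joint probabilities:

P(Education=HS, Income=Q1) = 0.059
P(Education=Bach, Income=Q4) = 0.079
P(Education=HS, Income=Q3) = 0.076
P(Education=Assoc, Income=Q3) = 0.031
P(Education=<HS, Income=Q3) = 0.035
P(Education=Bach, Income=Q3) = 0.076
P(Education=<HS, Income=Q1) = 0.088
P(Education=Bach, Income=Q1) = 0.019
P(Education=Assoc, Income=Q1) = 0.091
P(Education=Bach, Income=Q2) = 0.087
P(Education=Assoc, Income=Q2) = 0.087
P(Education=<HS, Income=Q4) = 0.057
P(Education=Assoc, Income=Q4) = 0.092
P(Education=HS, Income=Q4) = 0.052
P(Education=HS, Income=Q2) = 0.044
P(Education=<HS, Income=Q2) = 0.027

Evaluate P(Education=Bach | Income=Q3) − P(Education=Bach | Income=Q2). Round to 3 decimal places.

P(Income=Q3) = 0.035 + 0.076 + 0.031 + 0.076 = 0.218; P(Education=Bach | Income=Q3) = 0.076/0.218 = 0.3486.
P(Income=Q2) = 0.027 + 0.044 + 0.087 + 0.087 = 0.245; P(Education=Bach | Income=Q2) = 0.087/0.245 = 0.3551.
Difference = -0.006.

-0.006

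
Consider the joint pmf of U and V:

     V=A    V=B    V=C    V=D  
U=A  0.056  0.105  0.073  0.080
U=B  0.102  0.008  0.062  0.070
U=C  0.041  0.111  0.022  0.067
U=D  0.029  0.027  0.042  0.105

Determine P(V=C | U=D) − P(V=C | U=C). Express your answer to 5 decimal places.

0.11561

P(U=D) = 0.029 + 0.027 + 0.042 + 0.105 = 0.203; P(V=C | U=D) = 0.042/0.203 = 0.206897.
P(U=C) = 0.041 + 0.111 + 0.022 + 0.067 = 0.241; P(V=C | U=C) = 0.022/0.241 = 0.091286.
Difference = 0.11561.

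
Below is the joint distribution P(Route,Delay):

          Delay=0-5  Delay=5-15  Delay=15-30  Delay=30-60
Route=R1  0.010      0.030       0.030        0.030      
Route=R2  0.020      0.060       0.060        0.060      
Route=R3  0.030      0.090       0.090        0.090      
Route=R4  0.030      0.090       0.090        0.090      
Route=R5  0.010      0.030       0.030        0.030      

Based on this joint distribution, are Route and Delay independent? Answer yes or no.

Every cell satisfies P(Route,Delay) = P(Route)·P(Delay). For instance P(Route=R2) = 0.200, P(Delay=0-5) = 0.100, and 0.200×0.100 = 0.020 matches the joint entry. So Route and Delay are independent.

yes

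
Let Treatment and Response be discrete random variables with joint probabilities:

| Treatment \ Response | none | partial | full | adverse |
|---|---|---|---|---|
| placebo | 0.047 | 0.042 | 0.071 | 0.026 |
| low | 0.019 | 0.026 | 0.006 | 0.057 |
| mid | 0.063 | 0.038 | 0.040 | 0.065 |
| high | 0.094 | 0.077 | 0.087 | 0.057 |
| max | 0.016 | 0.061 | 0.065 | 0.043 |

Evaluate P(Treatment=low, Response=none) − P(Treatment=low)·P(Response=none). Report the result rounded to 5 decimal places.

P(Treatment=low) = 0.019 + 0.026 + 0.006 + 0.057 = 0.108.
P(Response=none) = 0.047 + 0.019 + 0.063 + 0.094 + 0.016 = 0.239.
P(Treatment=low, Response=none) − P(Treatment=low)P(Response=none) = 0.019 − 0.108×0.239 = -0.00681.

-0.00681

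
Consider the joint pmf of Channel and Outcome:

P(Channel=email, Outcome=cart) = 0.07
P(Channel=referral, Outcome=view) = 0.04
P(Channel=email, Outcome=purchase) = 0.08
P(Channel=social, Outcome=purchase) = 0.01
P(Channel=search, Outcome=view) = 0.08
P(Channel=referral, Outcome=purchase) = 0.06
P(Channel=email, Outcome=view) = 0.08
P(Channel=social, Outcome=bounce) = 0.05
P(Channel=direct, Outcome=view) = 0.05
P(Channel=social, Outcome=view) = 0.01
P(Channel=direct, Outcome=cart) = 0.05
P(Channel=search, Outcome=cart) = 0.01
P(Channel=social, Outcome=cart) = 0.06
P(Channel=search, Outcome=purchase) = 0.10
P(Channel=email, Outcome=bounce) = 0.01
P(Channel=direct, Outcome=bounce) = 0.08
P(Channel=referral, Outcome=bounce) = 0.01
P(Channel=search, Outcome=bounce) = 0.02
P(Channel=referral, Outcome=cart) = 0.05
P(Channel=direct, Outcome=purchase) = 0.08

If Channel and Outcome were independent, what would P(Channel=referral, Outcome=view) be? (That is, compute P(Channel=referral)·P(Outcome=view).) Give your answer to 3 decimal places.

P(Channel=referral) = 0.01 + 0.04 + 0.05 + 0.06 = 0.16.
P(Outcome=view) = 0.08 + 0.08 + 0.01 + 0.05 + 0.04 = 0.26.
Product: 0.16 × 0.26 = 0.042.

0.042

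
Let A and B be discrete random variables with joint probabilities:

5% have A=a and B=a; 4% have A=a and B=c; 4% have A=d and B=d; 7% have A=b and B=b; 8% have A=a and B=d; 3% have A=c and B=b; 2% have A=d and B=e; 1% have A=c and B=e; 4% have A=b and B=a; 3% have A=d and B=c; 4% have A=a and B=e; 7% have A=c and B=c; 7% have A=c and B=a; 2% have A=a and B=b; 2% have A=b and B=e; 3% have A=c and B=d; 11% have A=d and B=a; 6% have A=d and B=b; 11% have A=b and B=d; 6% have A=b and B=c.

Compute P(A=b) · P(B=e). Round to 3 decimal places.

0.027

P(A=b) = 0.04 + 0.07 + 0.06 + 0.11 + 0.02 = 0.30.
P(B=e) = 0.04 + 0.02 + 0.01 + 0.02 = 0.09.
Product: 0.30 × 0.09 = 0.027.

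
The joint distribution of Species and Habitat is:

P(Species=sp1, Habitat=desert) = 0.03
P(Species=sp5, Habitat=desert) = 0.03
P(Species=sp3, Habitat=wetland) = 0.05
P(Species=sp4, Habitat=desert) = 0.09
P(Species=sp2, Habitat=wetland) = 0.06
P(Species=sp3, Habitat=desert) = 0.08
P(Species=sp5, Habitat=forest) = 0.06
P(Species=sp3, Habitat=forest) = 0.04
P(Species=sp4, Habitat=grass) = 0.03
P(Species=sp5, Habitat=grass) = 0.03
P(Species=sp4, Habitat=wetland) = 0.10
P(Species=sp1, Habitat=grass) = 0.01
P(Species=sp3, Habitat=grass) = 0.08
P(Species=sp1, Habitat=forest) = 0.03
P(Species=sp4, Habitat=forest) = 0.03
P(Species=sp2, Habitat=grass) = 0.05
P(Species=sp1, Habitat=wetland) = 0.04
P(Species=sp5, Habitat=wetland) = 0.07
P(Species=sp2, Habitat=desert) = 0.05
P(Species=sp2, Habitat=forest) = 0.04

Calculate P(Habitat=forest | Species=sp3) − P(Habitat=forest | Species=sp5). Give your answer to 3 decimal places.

-0.156

P(Species=sp3) = 0.04 + 0.08 + 0.05 + 0.08 = 0.25; P(Habitat=forest | Species=sp3) = 0.04/0.25 = 0.1600.
P(Species=sp5) = 0.06 + 0.03 + 0.07 + 0.03 = 0.19; P(Habitat=forest | Species=sp5) = 0.06/0.19 = 0.3158.
Difference = -0.156.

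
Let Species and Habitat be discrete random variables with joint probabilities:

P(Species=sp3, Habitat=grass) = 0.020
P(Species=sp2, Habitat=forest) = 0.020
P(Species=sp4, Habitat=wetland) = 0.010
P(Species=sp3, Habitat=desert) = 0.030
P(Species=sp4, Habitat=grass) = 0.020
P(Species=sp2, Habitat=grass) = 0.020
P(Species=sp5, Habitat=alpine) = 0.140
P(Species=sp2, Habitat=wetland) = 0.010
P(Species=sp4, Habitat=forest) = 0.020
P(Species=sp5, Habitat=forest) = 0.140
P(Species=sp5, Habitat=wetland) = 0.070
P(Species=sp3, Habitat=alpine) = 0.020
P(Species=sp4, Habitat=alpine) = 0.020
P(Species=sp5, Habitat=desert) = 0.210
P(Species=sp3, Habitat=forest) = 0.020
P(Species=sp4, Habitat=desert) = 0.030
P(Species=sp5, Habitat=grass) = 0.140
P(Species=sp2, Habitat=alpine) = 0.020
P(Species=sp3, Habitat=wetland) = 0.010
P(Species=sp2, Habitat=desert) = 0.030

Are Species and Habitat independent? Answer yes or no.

Every cell satisfies P(Species,Habitat) = P(Species)·P(Habitat). For instance P(Species=sp2) = 0.100, P(Habitat=alpine) = 0.200, and 0.100×0.200 = 0.020 matches the joint entry. So Species and Habitat are independent.

yes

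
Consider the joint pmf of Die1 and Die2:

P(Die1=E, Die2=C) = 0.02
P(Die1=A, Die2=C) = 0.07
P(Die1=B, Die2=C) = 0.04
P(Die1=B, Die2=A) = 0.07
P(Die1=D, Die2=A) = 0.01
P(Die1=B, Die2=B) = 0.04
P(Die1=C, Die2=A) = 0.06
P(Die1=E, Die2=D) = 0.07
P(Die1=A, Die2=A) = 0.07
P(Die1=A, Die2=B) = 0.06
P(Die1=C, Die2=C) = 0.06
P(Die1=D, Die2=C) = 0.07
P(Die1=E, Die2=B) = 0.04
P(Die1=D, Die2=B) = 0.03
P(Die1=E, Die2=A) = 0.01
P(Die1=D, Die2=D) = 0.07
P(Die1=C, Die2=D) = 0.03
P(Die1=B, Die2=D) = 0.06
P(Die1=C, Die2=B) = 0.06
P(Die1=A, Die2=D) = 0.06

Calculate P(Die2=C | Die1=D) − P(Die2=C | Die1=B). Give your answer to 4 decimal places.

0.1984

P(Die1=D) = 0.01 + 0.03 + 0.07 + 0.07 = 0.18; P(Die2=C | Die1=D) = 0.07/0.18 = 0.38889.
P(Die1=B) = 0.07 + 0.04 + 0.04 + 0.06 = 0.21; P(Die2=C | Die1=B) = 0.04/0.21 = 0.19048.
Difference = 0.1984.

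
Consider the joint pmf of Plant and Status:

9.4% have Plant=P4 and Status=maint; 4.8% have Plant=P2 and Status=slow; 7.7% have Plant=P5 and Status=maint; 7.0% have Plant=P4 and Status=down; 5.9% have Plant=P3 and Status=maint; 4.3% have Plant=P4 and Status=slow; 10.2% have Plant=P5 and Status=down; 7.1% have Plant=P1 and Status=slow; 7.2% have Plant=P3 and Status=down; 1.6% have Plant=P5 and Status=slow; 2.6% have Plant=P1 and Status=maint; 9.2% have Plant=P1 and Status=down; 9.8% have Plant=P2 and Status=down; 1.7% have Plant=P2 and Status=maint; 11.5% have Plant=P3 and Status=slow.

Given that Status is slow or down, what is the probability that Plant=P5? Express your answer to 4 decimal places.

P(Status=slow) = 0.071 + 0.048 + 0.115 + 0.043 + 0.016 = 0.293.
P(Status=down) = 0.092 + 0.098 + 0.072 + 0.070 + 0.102 = 0.434.
P(Status ∈ {slow, down}) = 0.293 + 0.434 = 0.727; P(Plant=P5, Status ∈ {slow, down}) = 0.016 + 0.102 = 0.118.
P(Plant=P5 | Status ∈ {slow, down}) = 0.118/0.727 = 0.1623.

0.1623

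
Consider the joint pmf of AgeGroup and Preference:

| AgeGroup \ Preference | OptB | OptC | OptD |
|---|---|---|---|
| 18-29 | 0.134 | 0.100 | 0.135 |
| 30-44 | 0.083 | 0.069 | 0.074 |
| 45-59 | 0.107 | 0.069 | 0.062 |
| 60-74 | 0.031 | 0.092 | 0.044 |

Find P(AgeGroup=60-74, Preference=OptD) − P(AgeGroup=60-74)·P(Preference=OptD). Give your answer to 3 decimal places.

P(AgeGroup=60-74) = 0.031 + 0.092 + 0.044 = 0.167.
P(Preference=OptD) = 0.135 + 0.074 + 0.062 + 0.044 = 0.315.
P(AgeGroup=60-74, Preference=OptD) − P(AgeGroup=60-74)P(Preference=OptD) = 0.044 − 0.167×0.315 = -0.009.

-0.009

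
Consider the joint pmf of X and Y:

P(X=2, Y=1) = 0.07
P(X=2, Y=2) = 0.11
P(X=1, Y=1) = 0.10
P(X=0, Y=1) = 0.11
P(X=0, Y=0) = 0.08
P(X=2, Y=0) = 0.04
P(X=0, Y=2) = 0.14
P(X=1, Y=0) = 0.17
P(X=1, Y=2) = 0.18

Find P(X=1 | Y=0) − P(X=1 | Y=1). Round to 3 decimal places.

0.229

P(Y=0) = 0.08 + 0.17 + 0.04 = 0.29; P(X=1 | Y=0) = 0.17/0.29 = 0.5862.
P(Y=1) = 0.11 + 0.10 + 0.07 = 0.28; P(X=1 | Y=1) = 0.10/0.28 = 0.3571.
Difference = 0.229.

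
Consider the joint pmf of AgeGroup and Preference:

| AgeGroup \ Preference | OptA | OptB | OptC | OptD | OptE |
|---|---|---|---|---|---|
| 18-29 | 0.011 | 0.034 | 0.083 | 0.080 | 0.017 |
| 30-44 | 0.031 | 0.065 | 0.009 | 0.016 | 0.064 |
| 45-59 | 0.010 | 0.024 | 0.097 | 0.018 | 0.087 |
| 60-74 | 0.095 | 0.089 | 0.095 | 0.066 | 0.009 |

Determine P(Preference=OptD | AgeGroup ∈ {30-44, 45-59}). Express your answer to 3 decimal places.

0.081

P(AgeGroup=30-44) = 0.031 + 0.065 + 0.009 + 0.016 + 0.064 = 0.185.
P(AgeGroup=45-59) = 0.010 + 0.024 + 0.097 + 0.018 + 0.087 = 0.236.
P(AgeGroup ∈ {30-44, 45-59}) = 0.185 + 0.236 = 0.421; P(Preference=OptD, AgeGroup ∈ {30-44, 45-59}) = 0.016 + 0.018 = 0.034.
P(Preference=OptD | AgeGroup ∈ {30-44, 45-59}) = 0.034/0.421 = 0.081.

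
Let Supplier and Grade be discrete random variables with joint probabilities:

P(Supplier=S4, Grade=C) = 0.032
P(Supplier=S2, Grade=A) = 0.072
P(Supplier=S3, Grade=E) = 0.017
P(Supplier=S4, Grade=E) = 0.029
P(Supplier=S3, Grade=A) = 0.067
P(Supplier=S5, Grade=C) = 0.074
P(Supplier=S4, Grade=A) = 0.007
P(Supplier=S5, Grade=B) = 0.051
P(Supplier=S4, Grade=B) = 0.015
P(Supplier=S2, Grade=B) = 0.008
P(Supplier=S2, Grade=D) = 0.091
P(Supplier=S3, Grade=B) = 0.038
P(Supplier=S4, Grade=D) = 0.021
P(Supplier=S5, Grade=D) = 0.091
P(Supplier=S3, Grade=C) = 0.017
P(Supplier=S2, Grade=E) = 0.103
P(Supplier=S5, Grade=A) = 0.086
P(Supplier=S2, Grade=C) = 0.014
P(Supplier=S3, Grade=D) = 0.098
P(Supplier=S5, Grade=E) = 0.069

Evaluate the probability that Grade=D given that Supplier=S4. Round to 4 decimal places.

0.2019

P(Supplier=S4) = 0.007 + 0.015 + 0.032 + 0.021 + 0.029 = 0.104.
P(Grade=D | Supplier=S4) = 0.021/0.104 = 0.2019.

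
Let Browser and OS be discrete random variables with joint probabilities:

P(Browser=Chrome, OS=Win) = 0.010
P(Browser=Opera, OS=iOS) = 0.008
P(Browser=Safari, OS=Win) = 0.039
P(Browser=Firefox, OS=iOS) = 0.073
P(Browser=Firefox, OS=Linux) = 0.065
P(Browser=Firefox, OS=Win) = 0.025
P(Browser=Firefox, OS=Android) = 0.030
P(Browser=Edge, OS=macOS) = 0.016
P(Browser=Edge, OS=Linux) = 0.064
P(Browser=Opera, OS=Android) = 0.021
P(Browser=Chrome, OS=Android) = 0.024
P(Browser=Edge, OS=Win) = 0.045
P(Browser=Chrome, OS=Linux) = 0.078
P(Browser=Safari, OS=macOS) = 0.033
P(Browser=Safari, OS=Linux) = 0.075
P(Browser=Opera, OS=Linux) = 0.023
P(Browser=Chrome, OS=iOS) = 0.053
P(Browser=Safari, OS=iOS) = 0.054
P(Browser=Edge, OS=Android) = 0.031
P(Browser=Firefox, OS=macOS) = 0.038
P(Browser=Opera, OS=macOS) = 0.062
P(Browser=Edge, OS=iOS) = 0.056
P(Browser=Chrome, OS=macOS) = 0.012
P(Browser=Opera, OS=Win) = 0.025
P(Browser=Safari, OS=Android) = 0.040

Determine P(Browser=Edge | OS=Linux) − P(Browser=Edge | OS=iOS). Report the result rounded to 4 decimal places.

P(OS=Linux) = 0.078 + 0.065 + 0.075 + 0.064 + 0.023 = 0.305; P(Browser=Edge | OS=Linux) = 0.064/0.305 = 0.20984.
P(OS=iOS) = 0.053 + 0.073 + 0.054 + 0.056 + 0.008 = 0.244; P(Browser=Edge | OS=iOS) = 0.056/0.244 = 0.22951.
Difference = -0.0197.

-0.0197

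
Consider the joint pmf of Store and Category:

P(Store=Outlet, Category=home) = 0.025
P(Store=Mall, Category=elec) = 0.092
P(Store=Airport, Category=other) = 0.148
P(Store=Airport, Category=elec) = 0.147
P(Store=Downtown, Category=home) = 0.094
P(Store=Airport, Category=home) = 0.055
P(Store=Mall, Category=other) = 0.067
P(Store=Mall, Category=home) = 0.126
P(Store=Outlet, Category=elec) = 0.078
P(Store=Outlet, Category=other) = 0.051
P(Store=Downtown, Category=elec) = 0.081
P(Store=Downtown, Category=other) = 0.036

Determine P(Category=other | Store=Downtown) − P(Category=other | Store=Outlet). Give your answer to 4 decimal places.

P(Store=Downtown) = 0.081 + 0.094 + 0.036 = 0.211; P(Category=other | Store=Downtown) = 0.036/0.211 = 0.17062.
P(Store=Outlet) = 0.078 + 0.025 + 0.051 = 0.154; P(Category=other | Store=Outlet) = 0.051/0.154 = 0.33117.
Difference = -0.1606.

-0.1606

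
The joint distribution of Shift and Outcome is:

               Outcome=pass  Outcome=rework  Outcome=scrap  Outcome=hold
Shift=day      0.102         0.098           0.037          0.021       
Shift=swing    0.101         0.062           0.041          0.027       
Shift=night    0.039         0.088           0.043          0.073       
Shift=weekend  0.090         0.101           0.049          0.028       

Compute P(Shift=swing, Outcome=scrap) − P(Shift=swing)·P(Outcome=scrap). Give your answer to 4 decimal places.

0.0017

P(Shift=swing) = 0.101 + 0.062 + 0.041 + 0.027 = 0.231.
P(Outcome=scrap) = 0.037 + 0.041 + 0.043 + 0.049 = 0.170.
P(Shift=swing, Outcome=scrap) − P(Shift=swing)P(Outcome=scrap) = 0.041 − 0.231×0.170 = 0.0017.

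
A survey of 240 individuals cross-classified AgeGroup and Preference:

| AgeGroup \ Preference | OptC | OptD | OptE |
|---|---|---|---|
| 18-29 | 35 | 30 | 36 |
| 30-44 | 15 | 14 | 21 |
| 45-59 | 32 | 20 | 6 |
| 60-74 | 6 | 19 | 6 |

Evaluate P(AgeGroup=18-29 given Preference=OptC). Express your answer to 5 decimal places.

0.39773

Total with Preference=OptC: 35 + 15 + 32 + 6 = 88.
P(AgeGroup=18-29 | Preference=OptC) = 35/88 = 0.39773.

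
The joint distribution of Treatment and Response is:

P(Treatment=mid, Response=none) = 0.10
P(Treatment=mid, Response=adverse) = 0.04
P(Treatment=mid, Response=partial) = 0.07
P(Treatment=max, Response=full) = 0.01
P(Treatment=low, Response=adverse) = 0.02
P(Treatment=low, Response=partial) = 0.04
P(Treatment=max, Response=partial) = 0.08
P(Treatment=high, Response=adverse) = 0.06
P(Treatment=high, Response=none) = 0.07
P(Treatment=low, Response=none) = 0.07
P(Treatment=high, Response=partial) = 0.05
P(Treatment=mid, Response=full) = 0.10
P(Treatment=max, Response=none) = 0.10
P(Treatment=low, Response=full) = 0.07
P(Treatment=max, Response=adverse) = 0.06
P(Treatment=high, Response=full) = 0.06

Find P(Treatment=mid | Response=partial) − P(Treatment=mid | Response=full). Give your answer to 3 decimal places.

-0.125

P(Response=partial) = 0.04 + 0.07 + 0.05 + 0.08 = 0.24; P(Treatment=mid | Response=partial) = 0.07/0.24 = 0.2917.
P(Response=full) = 0.07 + 0.10 + 0.06 + 0.01 = 0.24; P(Treatment=mid | Response=full) = 0.10/0.24 = 0.4167.
Difference = -0.125.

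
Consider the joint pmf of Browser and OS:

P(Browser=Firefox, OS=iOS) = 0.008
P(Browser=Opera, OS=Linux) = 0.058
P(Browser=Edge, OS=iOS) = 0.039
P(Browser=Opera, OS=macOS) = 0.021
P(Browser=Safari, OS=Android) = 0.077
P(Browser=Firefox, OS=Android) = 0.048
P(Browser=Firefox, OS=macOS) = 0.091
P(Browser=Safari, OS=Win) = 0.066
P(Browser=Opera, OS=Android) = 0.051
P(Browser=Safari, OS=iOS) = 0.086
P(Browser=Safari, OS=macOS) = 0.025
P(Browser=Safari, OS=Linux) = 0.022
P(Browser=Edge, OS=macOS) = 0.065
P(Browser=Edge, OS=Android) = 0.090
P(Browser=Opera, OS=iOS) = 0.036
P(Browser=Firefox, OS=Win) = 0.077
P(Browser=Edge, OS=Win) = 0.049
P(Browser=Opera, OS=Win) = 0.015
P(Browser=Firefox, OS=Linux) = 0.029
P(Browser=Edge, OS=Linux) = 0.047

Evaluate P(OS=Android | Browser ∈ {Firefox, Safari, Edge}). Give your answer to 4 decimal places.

0.2625

P(Browser=Firefox) = 0.077 + 0.091 + 0.029 + 0.008 + 0.048 = 0.253.
P(Browser=Safari) = 0.066 + 0.025 + 0.022 + 0.086 + 0.077 = 0.276.
P(Browser=Edge) = 0.049 + 0.065 + 0.047 + 0.039 + 0.090 = 0.290.
P(Browser ∈ {Firefox, Safari, Edge}) = 0.253 + 0.276 + 0.290 = 0.819; P(OS=Android, Browser ∈ {Firefox, Safari, Edge}) = 0.048 + 0.077 + 0.090 = 0.215.
P(OS=Android | Browser ∈ {Firefox, Safari, Edge}) = 0.215/0.819 = 0.2625.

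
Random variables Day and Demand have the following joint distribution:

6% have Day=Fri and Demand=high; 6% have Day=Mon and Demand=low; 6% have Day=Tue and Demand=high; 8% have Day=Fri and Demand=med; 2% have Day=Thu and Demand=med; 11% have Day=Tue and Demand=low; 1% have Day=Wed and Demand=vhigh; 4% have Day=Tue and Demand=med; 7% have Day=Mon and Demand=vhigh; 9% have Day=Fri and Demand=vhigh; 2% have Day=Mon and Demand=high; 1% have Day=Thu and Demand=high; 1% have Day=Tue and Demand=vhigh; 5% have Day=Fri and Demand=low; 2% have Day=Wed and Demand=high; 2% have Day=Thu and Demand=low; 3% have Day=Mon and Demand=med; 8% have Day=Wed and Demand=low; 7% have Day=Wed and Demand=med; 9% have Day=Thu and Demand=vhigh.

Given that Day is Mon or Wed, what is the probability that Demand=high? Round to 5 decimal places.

0.11111

P(Day=Mon) = 0.06 + 0.03 + 0.02 + 0.07 = 0.18.
P(Day=Wed) = 0.08 + 0.07 + 0.02 + 0.01 = 0.18.
P(Day ∈ {Mon, Wed}) = 0.18 + 0.18 = 0.36; P(Demand=high, Day ∈ {Mon, Wed}) = 0.02 + 0.02 = 0.04.
P(Demand=high | Day ∈ {Mon, Wed}) = 0.04/0.36 = 0.11111.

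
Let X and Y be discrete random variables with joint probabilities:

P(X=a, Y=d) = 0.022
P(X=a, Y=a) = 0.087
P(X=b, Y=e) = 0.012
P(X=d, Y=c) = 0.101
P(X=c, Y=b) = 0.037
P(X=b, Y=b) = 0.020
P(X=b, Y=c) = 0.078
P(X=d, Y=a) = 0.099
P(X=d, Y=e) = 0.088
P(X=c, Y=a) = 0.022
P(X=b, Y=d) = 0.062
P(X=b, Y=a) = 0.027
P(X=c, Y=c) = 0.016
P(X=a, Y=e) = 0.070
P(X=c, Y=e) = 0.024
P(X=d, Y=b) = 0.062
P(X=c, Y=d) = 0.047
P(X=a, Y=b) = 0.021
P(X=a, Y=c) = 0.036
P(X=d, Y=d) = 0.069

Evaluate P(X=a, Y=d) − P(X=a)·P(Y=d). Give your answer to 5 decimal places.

P(X=a) = 0.087 + 0.021 + 0.036 + 0.022 + 0.070 = 0.236.
P(Y=d) = 0.022 + 0.062 + 0.047 + 0.069 = 0.200.
P(X=a, Y=d) − P(X=a)P(Y=d) = 0.022 − 0.236×0.200 = -0.02520.

-0.02520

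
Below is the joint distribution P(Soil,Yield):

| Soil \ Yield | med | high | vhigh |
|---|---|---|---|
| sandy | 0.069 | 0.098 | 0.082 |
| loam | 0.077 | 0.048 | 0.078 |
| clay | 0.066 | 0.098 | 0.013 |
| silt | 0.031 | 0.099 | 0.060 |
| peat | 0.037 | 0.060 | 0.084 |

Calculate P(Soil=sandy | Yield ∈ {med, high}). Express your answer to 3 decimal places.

P(Yield=med) = 0.069 + 0.077 + 0.066 + 0.031 + 0.037 = 0.280.
P(Yield=high) = 0.098 + 0.048 + 0.098 + 0.099 + 0.060 = 0.403.
P(Yield ∈ {med, high}) = 0.280 + 0.403 = 0.683; P(Soil=sandy, Yield ∈ {med, high}) = 0.069 + 0.098 = 0.167.
P(Soil=sandy | Yield ∈ {med, high}) = 0.167/0.683 = 0.245.

0.245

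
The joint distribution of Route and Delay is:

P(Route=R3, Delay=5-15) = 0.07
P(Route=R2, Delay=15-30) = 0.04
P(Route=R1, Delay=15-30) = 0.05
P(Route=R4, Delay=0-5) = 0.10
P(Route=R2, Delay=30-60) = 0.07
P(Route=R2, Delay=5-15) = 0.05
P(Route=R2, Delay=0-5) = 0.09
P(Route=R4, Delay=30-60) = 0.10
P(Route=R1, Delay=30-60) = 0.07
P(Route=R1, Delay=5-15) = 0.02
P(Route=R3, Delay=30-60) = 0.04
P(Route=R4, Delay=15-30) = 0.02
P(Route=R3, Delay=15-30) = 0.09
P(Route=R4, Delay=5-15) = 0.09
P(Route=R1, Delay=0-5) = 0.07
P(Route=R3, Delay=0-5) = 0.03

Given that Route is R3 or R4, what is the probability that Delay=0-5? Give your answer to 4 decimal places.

P(Route=R3) = 0.03 + 0.07 + 0.09 + 0.04 = 0.23.
P(Route=R4) = 0.10 + 0.09 + 0.02 + 0.10 = 0.31.
P(Route ∈ {R3, R4}) = 0.23 + 0.31 = 0.54; P(Delay=0-5, Route ∈ {R3, R4}) = 0.03 + 0.10 = 0.13.
P(Delay=0-5 | Route ∈ {R3, R4}) = 0.13/0.54 = 0.2407.

0.2407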